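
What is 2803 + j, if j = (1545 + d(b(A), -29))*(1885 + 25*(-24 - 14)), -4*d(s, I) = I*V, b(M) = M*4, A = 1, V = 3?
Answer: 5870857/4 ≈ 1.4677e+6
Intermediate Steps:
b(M) = 4*M
d(s, I) = -3*I/4 (d(s, I) = -I*3/4 = -3*I/4)
j = 5859645/4 (j = (1545 - 3/4*(-29))*(1885 + 25*(-24 - 14)) = (1545 + 87/4)*(1885 + 25*(-38)) = 6267*(1885 - 950)/4 = (6267/4)*935 = 5859645/4 ≈ 1.4649e+6)
2803 + j = 2803 + 5859645/4 = 5870857/4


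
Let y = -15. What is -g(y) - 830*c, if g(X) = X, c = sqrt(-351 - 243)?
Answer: 15 - 2490*I*sqrt(66) ≈ 15.0 - 20229.0*I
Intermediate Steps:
c = 3*I*sqrt(66) (c = sqrt(-594) = 3*I*sqrt(66) ≈ 24.372*I)
-g(y) - 830*c = -1*(-15) - 2490*I*sqrt(66) = 15 - 2490*I*sqrt(66)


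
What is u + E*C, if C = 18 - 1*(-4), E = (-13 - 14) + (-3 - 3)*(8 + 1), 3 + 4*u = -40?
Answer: -7171/4 ≈ -1792.8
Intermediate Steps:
u = -43/4 (u = -¾ + (¼)*(-40) = -¾ - 10 = -43/4 ≈ -10.750)
E = -81 (E = -27 - 6*9 = -27 - 54 = -81)
C = 22 (C = 18 + 4 = 22)
u + E*C = -43/4 - 81*22 = -43/4 - 1782 = -7171/4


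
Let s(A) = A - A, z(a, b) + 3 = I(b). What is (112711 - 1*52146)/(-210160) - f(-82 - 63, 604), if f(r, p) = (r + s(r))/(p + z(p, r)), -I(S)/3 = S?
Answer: -43611/294224 ≈ -0.14822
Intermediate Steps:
I(S) = -3*S
z(a, b) = -3 - 3*b
s(A) = 0
f(r, p) = r/(-3 + p - 3*r) (f(r, p) = (r + 0)/(p + (-3 - 3*r)) = r/(-3 + p - 3*r))
(112711 - 1*52146)/(-210160) - f(-82 - 63, 604) = (112711 - 1*52146)/(-210160) - (-82 - 63)/(-3 + 604 - 3*(-82 - 63)) = (112711 - 52146)*(-1/210160) - (-145)/(-3 + 604 - 3*(-145)) = 60565*(-1/210160) - (-145)/(-3 + 604 + 435) = -12113/42032 - (-145)/1036 = -12113/42032 - 1*(-145/1036) = -12113/42032 + 145/1036 = -43611/294224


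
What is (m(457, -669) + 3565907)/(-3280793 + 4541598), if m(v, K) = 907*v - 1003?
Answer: 3979403/1260805 ≈ 3.1562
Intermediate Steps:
m(v, K) = -1003 + 907*v
(m(457, -669) + 3565907)/(-3280793 + 4541598) = ((-1003 + 907*457) + 3565907)/(-3280793 + 4541598) = ((-1003 + 414499) + 3565907)/1260805 = (413496 + 3565907)*(1/1260805) = 3979403*(1/1260805) = 3979403/1260805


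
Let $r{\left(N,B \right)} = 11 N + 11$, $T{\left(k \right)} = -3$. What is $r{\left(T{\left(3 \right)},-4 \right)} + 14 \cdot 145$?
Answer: $2008$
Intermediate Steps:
$r{\left(N,B \right)} = 11 + 11 N$
$r{\left(T{\left(3 \right)},-4 \right)} + 14 \cdot 145 = \left(11 + 11 \left(-3\right)\right) + 14 \cdot 145 = \left(11 - 33\right) + 2030 = -22 + 2030 = 2008$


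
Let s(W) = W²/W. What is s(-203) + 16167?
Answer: 15964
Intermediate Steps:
s(W) = W
s(-203) + 16167 = -203 + 16167 = 15964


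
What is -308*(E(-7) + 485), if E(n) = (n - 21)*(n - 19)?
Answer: -373604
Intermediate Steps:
E(n) = (-21 + n)*(-19 + n)
-308*(E(-7) + 485) = -308*((399 + (-7)² - 40*(-7)) + 485) = -308*((399 + 49 + 280) + 485) = -308*(728 + 485) = -308*1213 = -373604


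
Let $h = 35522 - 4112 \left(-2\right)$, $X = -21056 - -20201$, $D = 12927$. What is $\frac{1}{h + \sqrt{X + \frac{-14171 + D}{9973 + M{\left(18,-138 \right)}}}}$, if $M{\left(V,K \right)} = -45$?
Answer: $\frac{108577572}{4749836587133} - \frac{i \sqrt{5267848922}}{4749836587133} \approx 2.2859 \cdot 10^{-5} - 1.5281 \cdot 10^{-8} i$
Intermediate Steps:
$X = -855$ ($X = -21056 + 20201 = -855$)
$h = 43746$ ($h = 35522 - -8224 = 35522 + 8224 = 43746$)
$\frac{1}{h + \sqrt{X + \frac{-14171 + D}{9973 + M{\left(18,-138 \right)}}}} = \frac{1}{43746 + \sqrt{-855 + \frac{-14171 + 12927}{9973 - 45}}} = \frac{1}{43746 + \sqrt{-855 - \frac{1244}{9928}}} = \frac{1}{43746 + \sqrt{-855 - \frac{311}{2482}}} = \frac{1}{43746 + \sqrt{- \frac{2122421}{2482}}} = \frac{1}{43746 + \frac{i \sqrt{5267848922}}{2482}}$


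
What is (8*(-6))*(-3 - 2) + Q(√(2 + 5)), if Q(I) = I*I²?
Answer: 240 + 7*√7 ≈ 258.52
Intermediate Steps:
Q(I) = I³
(8*(-6))*(-3 - 2) + Q(√(2 + 5)) = (8*(-6))*(-3 - 2) + (√(2 + 5))³ = -48*(-5) + (√7)³ = 240 + 7*√7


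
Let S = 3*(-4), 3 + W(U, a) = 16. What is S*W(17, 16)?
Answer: -156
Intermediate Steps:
W(U, a) = 13 (W(U, a) = -3 + 16 = 13)
S = -12
S*W(17, 16) = -12*13 = -156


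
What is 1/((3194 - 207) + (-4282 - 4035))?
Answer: -1/5330 ≈ -0.00018762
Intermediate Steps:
1/((3194 - 207) + (-4282 - 4035)) = 1/(2987 - 8317) = 1/(-5330) = -1/5330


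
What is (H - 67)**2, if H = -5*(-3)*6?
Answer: 529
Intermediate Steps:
H = 90 (H = 15*6 = 90)
(H - 67)**2 = (90 - 67)**2 = 23**2 = 529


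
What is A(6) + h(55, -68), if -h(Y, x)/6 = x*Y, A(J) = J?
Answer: 22446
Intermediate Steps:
h(Y, x) = -6*Y*x (h(Y, x) = -6*x*Y = -6*Y*x)
A(6) + h(55, -68) = 6 - 6*55*(-68) = 6 + 22440 = 22446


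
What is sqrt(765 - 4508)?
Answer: I*sqrt(3743) ≈ 61.18*I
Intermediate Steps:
sqrt(765 - 4508) = sqrt(-3743) = I*sqrt(3743)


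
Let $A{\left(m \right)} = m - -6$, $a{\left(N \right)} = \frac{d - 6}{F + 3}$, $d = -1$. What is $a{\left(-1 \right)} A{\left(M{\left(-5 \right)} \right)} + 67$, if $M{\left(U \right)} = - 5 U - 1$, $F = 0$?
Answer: $-3$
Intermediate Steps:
$M{\left(U \right)} = -1 - 5 U$
$a{\left(N \right)} = - \frac{7}{3}$ ($a{\left(N \right)} = \frac{-1 - 6}{0 + 3} = - \frac{7}{3}$)
$A{\left(m \right)} = 6 + m$ ($A{\left(m \right)} = m + 6 = 6 + m$)
$a{\left(-1 \right)} A{\left(M{\left(-5 \right)} \right)} + 67 = - \frac{7 \left(6 - -24\right)}{3} + 67 = - \frac{7 \left(6 + \left(-1 + 25\right)\right)}{3} + 67 = - \frac{7 \left(6 + 24\right)}{3} + 67 = \left(- \frac{7}{3}\right) 30 + 67 = -70 + 67 = -3$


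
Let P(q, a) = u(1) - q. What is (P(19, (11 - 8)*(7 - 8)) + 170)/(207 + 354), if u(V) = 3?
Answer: 14/51 ≈ 0.27451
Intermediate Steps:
P(q, a) = 3 - q
(P(19, (11 - 8)*(7 - 8)) + 170)/(207 + 354) = ((3 - 1*19) + 170)/(207 + 354) = ((3 - 19) + 170)/561 = (-16 + 170)*(1/561) = 154*(1/561) = 14/51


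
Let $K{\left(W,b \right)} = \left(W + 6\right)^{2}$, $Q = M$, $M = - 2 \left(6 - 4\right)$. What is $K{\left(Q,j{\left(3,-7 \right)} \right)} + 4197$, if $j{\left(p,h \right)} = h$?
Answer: $4201$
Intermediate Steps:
$M = -4$ ($M = \left(-2\right) 2 = -4$)
$Q = -4$
$K{\left(W,b \right)} = \left(6 + W\right)^{2}$
$K{\left(Q,j{\left(3,-7 \right)} \right)} + 4197 = \left(6 - 4\right)^{2} + 4197 = 2^{2} + 4197 = 4 + 4197 = 4201$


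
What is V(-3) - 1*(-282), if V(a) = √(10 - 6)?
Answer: 284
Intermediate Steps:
V(a) = 2 (V(a) = √4 = 2)
V(-3) - 1*(-282) = 2 - 1*(-282) = 2 + 282 = 284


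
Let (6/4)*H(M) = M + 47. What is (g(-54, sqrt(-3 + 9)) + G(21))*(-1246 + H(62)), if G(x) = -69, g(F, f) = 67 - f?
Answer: 7040/3 + 3520*sqrt(6)/3 ≈ 5220.7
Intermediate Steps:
H(M) = 94/3 + 2*M/3 (H(M) = 2*(M + 47)/3 = 2*(47 + M)/3 = 94/3 + 2*M/3)
(g(-54, sqrt(-3 + 9)) + G(21))*(-1246 + H(62)) = ((67 - sqrt(-3 + 9)) - 69)*(-1246 + (94/3 + (2/3)*62)) = ((67 - sqrt(6)) - 69)*(-1246 + (94/3 + 124/3)) = (-2 - sqrt(6))*(-1246 + 218/3) = (-2 - sqrt(6))*(-3520/3) = 7040/3 + 3520*sqrt(6)/3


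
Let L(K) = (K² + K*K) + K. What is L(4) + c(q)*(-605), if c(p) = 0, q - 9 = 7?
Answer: 36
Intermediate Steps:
q = 16 (q = 9 + 7 = 16)
L(K) = K + 2*K² (L(K) = (K² + K²) + K = 2*K² + K = K + 2*K²)
L(4) + c(q)*(-605) = 4*(1 + 2*4) + 0*(-605) = 4*(1 + 8) + 0 = 4*9 + 0 = 36 + 0 = 36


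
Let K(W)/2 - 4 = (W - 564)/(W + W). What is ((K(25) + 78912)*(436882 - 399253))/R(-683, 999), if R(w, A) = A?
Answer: 74296031/25 ≈ 2.9718e+6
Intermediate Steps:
K(W) = 8 + (-564 + W)/W (K(W) = 8 + 2*((W - 564)/(W + W)) = 8 + 2*((-564 + W)/((2*W))) = 8 + 2*((-564 + W)*(1/(2*W))) = 8 + 2*((-564 + W)/(2*W)) = 8 + (-564 + W)/W)
((K(25) + 78912)*(436882 - 399253))/R(-683, 999) = (((9 - 564/25) + 78912)*(436882 - 399253))/999 = (((9 - 564*1/25) + 78912)*37629)*(1/999) = (((9 - 564/25) + 78912)*37629)*(1/999) = ((-339/25 + 78912)*37629)*(1/999) = ((1972461/25)*37629)*(1/999) = (74221734969/25)*(1/999) = 74296031/25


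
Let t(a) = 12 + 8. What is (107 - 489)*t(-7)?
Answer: -7640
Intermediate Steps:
t(a) = 20
(107 - 489)*t(-7) = (107 - 489)*20 = -382*20 = -7640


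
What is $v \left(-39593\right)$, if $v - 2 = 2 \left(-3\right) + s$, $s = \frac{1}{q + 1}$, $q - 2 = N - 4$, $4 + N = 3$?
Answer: $\frac{356337}{2} \approx 1.7817 \cdot 10^{5}$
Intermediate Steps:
$N = -1$ ($N = -4 + 3 = -1$)
$q = -3$ ($q = 2 - 5 = -3$)
$s = - \frac{1}{2}$ ($s = \frac{1}{-3 + 1} = \frac{1}{-2} = - \frac{1}{2} \approx -0.5$)
$v = - \frac{9}{2}$ ($v = 2 + \left(2 \left(-3\right) - \frac{1}{2}\right) = 2 - \frac{13}{2} = - \frac{9}{2} \approx -4.5$)
$v \left(-39593\right) = \left(- \frac{9}{2}\right) \left(-39593\right) = \frac{356337}{2}$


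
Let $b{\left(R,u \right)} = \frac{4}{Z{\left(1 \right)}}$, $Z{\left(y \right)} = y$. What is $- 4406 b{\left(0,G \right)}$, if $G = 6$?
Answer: $-17624$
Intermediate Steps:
$b{\left(R,u \right)} = 4$ ($b{\left(R,u \right)} = \frac{4}{1} = 4 \cdot 1 = 4$)
$- 4406 b{\left(0,G \right)} = \left(-4406\right) 4 = -17624$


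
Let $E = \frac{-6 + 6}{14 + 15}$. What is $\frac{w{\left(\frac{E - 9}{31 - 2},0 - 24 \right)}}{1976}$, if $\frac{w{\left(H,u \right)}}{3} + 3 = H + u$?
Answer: $- \frac{297}{7163} \approx -0.041463$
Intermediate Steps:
$E = 0$ ($E = \frac{0}{29} = 0 \cdot \frac{1}{29} = 0$)
$w{\left(H,u \right)} = -9 + 3 H + 3 u$ ($w{\left(H,u \right)} = -9 + 3 \left(H + u\right) = -9 + \left(3 H + 3 u\right) = -9 + 3 H + 3 u$)
$\frac{w{\left(\frac{E - 9}{31 - 2},0 - 24 \right)}}{1976} = \frac{-9 + 3 \frac{0 - 9}{31 - 2} + 3 \left(0 - 24\right)}{1976} = \left(-9 + 3 \left(- \frac{9}{29}\right) + 3 \left(0 - 24\right)\right) \frac{1}{1976} = \left(-9 + 3 \left(\left(-9\right) \frac{1}{29}\right) + 3 \left(-24\right)\right) \frac{1}{1976} = \left(-9 + 3 \left(- \frac{9}{29}\right) - 72\right) \frac{1}{1976} = \left(-9 - \frac{27}{29} - 72\right) \frac{1}{1976} = \left(- \frac{2376}{29}\right) \frac{1}{1976} = - \frac{297}{7163}$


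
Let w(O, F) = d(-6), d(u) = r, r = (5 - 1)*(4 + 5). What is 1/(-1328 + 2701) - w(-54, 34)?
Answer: -49427/1373 ≈ -35.999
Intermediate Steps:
r = 36 (r = 4*9 = 36)
d(u) = 36
w(O, F) = 36
1/(-1328 + 2701) - w(-54, 34) = 1/(-1328 + 2701) - 1*36 = 1/1373 - 36 = -49427/1373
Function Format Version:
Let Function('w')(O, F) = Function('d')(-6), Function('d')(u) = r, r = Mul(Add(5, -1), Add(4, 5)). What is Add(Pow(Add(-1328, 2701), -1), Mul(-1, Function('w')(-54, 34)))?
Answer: Rational(-49427, 1373) ≈ -35.999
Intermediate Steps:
r = 36 (r = Mul(4, 9) = 36)
Function('d')(u) = 36
Function('w')(O, F) = 36
Add(Pow(Add(-1328, 2701), -1), Mul(-1, Function('w')(-54, 34))) = Add(Pow(Add(-1328, 2701), -1), Mul(-1, 36)) = Add(Pow(1373, -1), -36) = Add(Rational(1, 1373), -36) = Rational(-49427, 1373)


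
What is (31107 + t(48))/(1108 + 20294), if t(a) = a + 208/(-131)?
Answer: 4081097/2803662 ≈ 1.4556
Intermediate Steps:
t(a) = -208/131 + a (t(a) = a + 208*(-1/131) = a - 208/131 = -208/131 + a)
(31107 + t(48))/(1108 + 20294) = (31107 + (-208/131 + 48))/(1108 + 20294) = (31107 + 6080/131)/21402 = (4081097/131)*(1/21402) = 4081097/2803662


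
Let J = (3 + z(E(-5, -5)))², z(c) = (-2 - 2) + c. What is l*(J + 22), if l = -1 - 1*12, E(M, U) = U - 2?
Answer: -1118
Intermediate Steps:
E(M, U) = -2 + U
z(c) = -4 + c
l = -13 (l = -1 - 12 = -13)
J = 64 (J = (3 + (-4 + (-2 - 5)))² = (3 + (-4 - 7))² = (3 - 11)² = (-8)² = 64)
l*(J + 22) = -13*(64 + 22) = -13*86 = -1118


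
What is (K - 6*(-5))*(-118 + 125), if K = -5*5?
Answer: 35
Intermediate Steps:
K = -25
(K - 6*(-5))*(-118 + 125) = (-25 - 6*(-5))*(-118 + 125) = (-25 + 30)*7 = 5*7 = 35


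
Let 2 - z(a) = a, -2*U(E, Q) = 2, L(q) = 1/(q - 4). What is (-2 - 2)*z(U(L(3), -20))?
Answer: -12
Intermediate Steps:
L(q) = 1/(-4 + q)
U(E, Q) = -1 (U(E, Q) = -1/2*2 = -1)
z(a) = 2 - a
(-2 - 2)*z(U(L(3), -20)) = (-2 - 2)*(2 - 1*(-1)) = -4*(2 + 1) = -4*3 = -12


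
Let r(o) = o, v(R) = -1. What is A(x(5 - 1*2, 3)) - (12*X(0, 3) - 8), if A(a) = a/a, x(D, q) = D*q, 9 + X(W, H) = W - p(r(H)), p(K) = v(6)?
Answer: 105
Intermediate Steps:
p(K) = -1
X(W, H) = -8 + W (X(W, H) = -9 + (W - 1*(-1)) = -9 + (W + 1) = -9 + (1 + W) = -8 + W)
A(a) = 1
A(x(5 - 1*2, 3)) - (12*X(0, 3) - 8) = 1 - (12*(-8 + 0) - 8) = 1 - (12*(-8) - 8) = 1 - (-96 - 8) = 1 - 1*(-104) = 1 + 104 = 105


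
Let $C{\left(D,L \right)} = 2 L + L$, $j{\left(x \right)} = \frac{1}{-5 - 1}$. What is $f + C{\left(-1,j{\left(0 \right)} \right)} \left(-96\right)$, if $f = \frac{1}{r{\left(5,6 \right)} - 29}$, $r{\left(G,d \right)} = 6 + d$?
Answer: $\frac{815}{17} \approx 47.941$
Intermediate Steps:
$f = - \frac{1}{17}$ ($f = \frac{1}{\left(6 + 6\right) - 29} = \frac{1}{12 - 29} = \frac{1}{-17} = - \frac{1}{17} \approx -0.058824$)
$j{\left(x \right)} = - \frac{1}{6}$ ($j{\left(x \right)} = \frac{1}{-6} = - \frac{1}{6}$)
$C{\left(D,L \right)} = 3 L$
$f + C{\left(-1,j{\left(0 \right)} \right)} \left(-96\right) = - \frac{1}{17} + 3 \left(- \frac{1}{6}\right) \left(-96\right) = - \frac{1}{17} - -48 = - \frac{1}{17} + 48 = \frac{815}{17}$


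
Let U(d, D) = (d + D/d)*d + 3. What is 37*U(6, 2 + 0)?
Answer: 1517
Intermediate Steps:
U(d, D) = 3 + d*(d + D/d) (U(d, D) = d*(d + D/d) + 3 = 3 + d*(d + D/d))
37*U(6, 2 + 0) = 37*(3 + (2 + 0) + 6²) = 37*(3 + 2 + 36) = 37*41 = 1517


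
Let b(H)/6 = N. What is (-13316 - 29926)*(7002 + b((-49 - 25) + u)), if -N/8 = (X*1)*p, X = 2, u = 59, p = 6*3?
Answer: -228058308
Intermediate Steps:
p = 18
N = -288 (N = -8*2*1*18 = -16*18 = -8*36 = -288)
b(H) = -1728 (b(H) = 6*(-288) = -1728)
(-13316 - 29926)*(7002 + b((-49 - 25) + u)) = (-13316 - 29926)*(7002 - 1728) = -43242*5274 = -228058308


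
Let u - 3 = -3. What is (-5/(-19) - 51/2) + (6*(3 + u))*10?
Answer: 5881/38 ≈ 154.76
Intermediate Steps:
u = 0 (u = 3 - 3 = 0)
(-5/(-19) - 51/2) + (6*(3 + u))*10 = (-5/(-19) - 51/2) + (6*(3 + 0))*10 = (-5*(-1/19) - 51*½) + (6*3)*10 = (5/19 - 51/2) + 18*10 = -959/38 + 180 = 5881/38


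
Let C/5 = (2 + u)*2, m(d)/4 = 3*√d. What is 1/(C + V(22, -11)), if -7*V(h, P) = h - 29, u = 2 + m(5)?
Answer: -41/70319 + 120*√5/70319 ≈ 0.0032328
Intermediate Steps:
m(d) = 12*√d (m(d) = 4*(3*√d) = 12*√d)
u = 2 + 12*√5 ≈ 28.833
V(h, P) = 29/7 - h/7 (V(h, P) = -(h - 29)/7 = -(-29 + h)/7 = 29/7 - h/7)
C = 40 + 120*√5 (C = 5*((2 + (2 + 12*√5))*2) = 5*((4 + 12*√5)*2) = 5*(8 + 24*√5) = 40 + 120*√5 ≈ 308.33)
1/(C + V(22, -11)) = 1/((40 + 120*√5) + (29/7 - ⅐*22)) = 1/((40 + 120*√5) + (29/7 - 22/7)) = 1/((40 + 120*√5) + 1) = 1/(41 + 120*√5)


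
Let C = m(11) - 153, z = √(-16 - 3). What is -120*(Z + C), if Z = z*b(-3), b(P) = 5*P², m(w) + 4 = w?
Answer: 17520 - 5400*I*√19 ≈ 17520.0 - 23538.0*I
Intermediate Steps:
m(w) = -4 + w
z = I*√19 (z = √(-19) = I*√19 ≈ 4.3589*I)
C = -146 (C = (-4 + 11) - 153 = 7 - 153 = -146)
Z = 45*I*√19 (Z = (I*√19)*(5*(-3)²) = (I*√19)*(5*9) = (I*√19)*45 = 45*I*√19 ≈ 196.15*I)
-120*(Z + C) = -120*(45*I*√19 - 146) = -120*(-146 + 45*I*√19) = 17520 - 5400*I*√19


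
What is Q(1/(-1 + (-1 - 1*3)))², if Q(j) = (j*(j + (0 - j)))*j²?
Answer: 0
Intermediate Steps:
Q(j) = 0 (Q(j) = (j*(j - j))*j² = (j*0)*j² = 0*j² = 0)
Q(1/(-1 + (-1 - 1*3)))² = 0² = 0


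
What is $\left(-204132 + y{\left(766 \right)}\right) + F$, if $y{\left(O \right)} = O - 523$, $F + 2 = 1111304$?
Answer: $907413$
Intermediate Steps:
$F = 1111302$ ($F = -2 + 1111304 = 1111302$)
$y{\left(O \right)} = -523 + O$
$\left(-204132 + y{\left(766 \right)}\right) + F = \left(-204132 + \left(-523 + 766\right)\right) + 1111302 = \left(-204132 + 243\right) + 1111302 = -203889 + 1111302 = 907413$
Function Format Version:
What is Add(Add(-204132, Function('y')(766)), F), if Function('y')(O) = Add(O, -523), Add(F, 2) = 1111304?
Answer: 907413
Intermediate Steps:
F = 1111302 (F = Add(-2, 1111304) = 1111302)
Function('y')(O) = Add(-523, O)
Add(Add(-204132, Function('y')(766)), F) = Add(Add(-204132, Add(-523, 766)), 1111302) = Add(Add(-204132, 243), 1111302) = Add(-203889, 1111302) = 907413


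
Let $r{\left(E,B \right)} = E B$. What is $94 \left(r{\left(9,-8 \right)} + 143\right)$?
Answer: $6674$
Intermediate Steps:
$r{\left(E,B \right)} = B E$
$94 \left(r{\left(9,-8 \right)} + 143\right) = 94 \left(\left(-8\right) 9 + 143\right) = 94 \left(-72 + 143\right) = 94 \cdot 71 = 6674$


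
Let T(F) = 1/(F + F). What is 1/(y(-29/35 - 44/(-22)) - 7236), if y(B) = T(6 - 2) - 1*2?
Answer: -8/57903 ≈ -0.00013816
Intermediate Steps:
T(F) = 1/(2*F)
y(B) = -15/8 (y(B) = 1/(2*(6 - 2)) - 1*2 = (½)/4 - 2 = (½)*(¼) - 2 = ⅛ - 2 = -15/8)
1/(y(-29/35 - 44/(-22)) - 7236) = 1/(-15/8 - 7236) = 1/(-57903/8) = -8/57903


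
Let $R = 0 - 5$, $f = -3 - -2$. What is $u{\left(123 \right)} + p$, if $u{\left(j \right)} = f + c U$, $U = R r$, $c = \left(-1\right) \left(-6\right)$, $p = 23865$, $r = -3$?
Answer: $23954$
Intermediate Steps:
$f = -1$ ($f = -3 + 2 = -1$)
$R = -5$ ($R = 0 - 5 = -5$)
$c = 6$
$U = 15$ ($U = \left(-5\right) \left(-3\right) = 15$)
$u{\left(j \right)} = 89$ ($u{\left(j \right)} = -1 + 6 \cdot 15 = -1 + 90 = 89$)
$u{\left(123 \right)} + p = 89 + 23865 = 23954$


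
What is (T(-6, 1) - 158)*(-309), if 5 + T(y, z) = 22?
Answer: 43569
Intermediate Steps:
T(y, z) = 17 (T(y, z) = -5 + 22 = 17)
(T(-6, 1) - 158)*(-309) = (17 - 158)*(-309) = -141*(-309) = 43569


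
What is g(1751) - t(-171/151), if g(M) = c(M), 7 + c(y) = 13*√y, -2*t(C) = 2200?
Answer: 1093 + 13*√1751 ≈ 1637.0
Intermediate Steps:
t(C) = -1100 (t(C) = -½*2200 = -1100)
c(y) = -7 + 13*√y
g(M) = -7 + 13*√M
g(1751) - t(-171/151) = (-7 + 13*√1751) - 1*(-1100) = (-7 + 13*√1751) + 1100 = 1093 + 13*√1751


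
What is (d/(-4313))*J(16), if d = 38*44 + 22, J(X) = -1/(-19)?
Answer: -1694/81947 ≈ -0.020672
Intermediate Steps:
J(X) = 1/19 (J(X) = -1*(-1/19) = 1/19)
d = 1694 (d = 1672 + 22 = 1694)
(d/(-4313))*J(16) = (1694/(-4313))*(1/19) = (1694*(-1/4313))*(1/19) = -1694/4313*1/19 = -1694/81947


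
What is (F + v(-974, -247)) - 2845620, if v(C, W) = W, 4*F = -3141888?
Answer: -3631339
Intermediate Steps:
F = -785472 (F = (¼)*(-3141888) = -785472)
(F + v(-974, -247)) - 2845620 = (-785472 - 247) - 2845620 = -785719 - 2845620 = -3631339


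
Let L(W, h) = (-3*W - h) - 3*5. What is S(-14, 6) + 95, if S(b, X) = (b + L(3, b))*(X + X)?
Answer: -193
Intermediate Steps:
L(W, h) = -15 - h - 3*W (L(W, h) = (-h - 3*W) - 15 = -15 - h - 3*W)
S(b, X) = -48*X (S(b, X) = (b + (-15 - b - 3*3))*(X + X) = (b + (-15 - b - 9))*(2*X) = (b + (-24 - b))*(2*X) = -48*X)
S(-14, 6) + 95 = -48*6 + 95 = -288 + 95 = -193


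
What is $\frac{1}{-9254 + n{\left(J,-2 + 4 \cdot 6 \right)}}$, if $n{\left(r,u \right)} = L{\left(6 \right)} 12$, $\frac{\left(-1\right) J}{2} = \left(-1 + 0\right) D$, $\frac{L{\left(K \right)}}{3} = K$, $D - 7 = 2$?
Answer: $- \frac{1}{9038} \approx -0.00011064$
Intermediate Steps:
$D = 9$ ($D = 7 + 2 = 9$)
$L{\left(K \right)} = 3 K$
$J = 18$ ($J = - 2 \left(-1 + 0\right) 9 = - 2 \left(\left(-1\right) 9\right) = \left(-2\right) \left(-9\right) = 18$)
$n{\left(r,u \right)} = 216$ ($n{\left(r,u \right)} = 3 \cdot 6 \cdot 12 = 18 \cdot 12 = 216$)
$\frac{1}{-9254 + n{\left(J,-2 + 4 \cdot 6 \right)}} = \frac{1}{-9254 + 216} = \frac{1}{-9038} = - \frac{1}{9038}$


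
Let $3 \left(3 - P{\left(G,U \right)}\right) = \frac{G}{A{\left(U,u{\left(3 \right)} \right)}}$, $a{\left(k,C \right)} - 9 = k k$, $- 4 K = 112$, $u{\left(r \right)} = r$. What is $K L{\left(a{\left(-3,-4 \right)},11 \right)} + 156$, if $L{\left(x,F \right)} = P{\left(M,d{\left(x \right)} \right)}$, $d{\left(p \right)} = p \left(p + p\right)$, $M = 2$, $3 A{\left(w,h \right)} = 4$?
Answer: $86$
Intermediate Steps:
$A{\left(w,h \right)} = \frac{4}{3}$ ($A{\left(w,h \right)} = \frac{1}{3} \cdot 4 = \frac{4}{3}$)
$K = -28$ ($K = \left(- \frac{1}{4}\right) 112 = -28$)
$d{\left(p \right)} = 2 p^{2}$ ($d{\left(p \right)} = p 2 p = 2 p^{2}$)
$a{\left(k,C \right)} = 9 + k^{2}$ ($a{\left(k,C \right)} = 9 + k k = 9 + k^{2}$)
$P{\left(G,U \right)} = 3 - \frac{G}{4}$ ($P{\left(G,U \right)} = 3 - \frac{G \frac{1}{\frac{4}{3}}}{3} = 3 - \frac{G \frac{3}{4}}{3} = 3 - \frac{\frac{3}{4} G}{3} = 3 - \frac{G}{4}$)
$L{\left(x,F \right)} = \frac{5}{2}$ ($L{\left(x,F \right)} = 3 - \frac{1}{2} = \frac{5}{2}$)
$K L{\left(a{\left(-3,-4 \right)},11 \right)} + 156 = \left(-28\right) \frac{5}{2} + 156 = -70 + 156 = 86$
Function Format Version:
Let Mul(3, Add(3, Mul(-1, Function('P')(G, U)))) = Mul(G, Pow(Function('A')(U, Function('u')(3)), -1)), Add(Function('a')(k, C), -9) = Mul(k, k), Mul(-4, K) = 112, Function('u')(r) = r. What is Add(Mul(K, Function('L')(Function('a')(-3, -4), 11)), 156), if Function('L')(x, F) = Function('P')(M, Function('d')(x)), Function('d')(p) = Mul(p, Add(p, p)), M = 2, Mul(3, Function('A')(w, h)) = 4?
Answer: 86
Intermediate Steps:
Function('A')(w, h) = Rational(4, 3) (Function('A')(w, h) = Mul(Rational(1, 3), 4) = Rational(4, 3))
K = -28 (K = Mul(Rational(-1, 4), 112) = -28)
Function('d')(p) = Mul(2, Pow(p, 2)) (Function('d')(p) = Mul(p, Mul(2, p)) = Mul(2, Pow(p, 2)))
Function('a')(k, C) = Add(9, Pow(k, 2)) (Function('a')(k, C) = Add(9, Mul(k, k)) = Add(9, Pow(k, 2)))
Function('P')(G, U) = Add(3, Mul(Rational(-1, 4), G)) (Function('P')(G, U) = Add(3, Mul(Rational(-1, 3), Mul(G, Pow(Rational(4, 3), -1)))) = Add(3, Mul(Rational(-1, 3), Mul(G, Rational(3, 4)))) = Add(3, Mul(Rational(-1, 3), Mul(Rational(3, 4), G))) = Add(3, Mul(Rational(-1, 4), G)))
Function('L')(x, F) = Rational(5, 2) (Function('L')(x, F) = Add(3, Mul(Rational(-1, 4), 2)) = Add(3, Rational(-1, 2)) = Rational(5, 2))
Add(Mul(K, Function('L')(Function('a')(-3, -4), 11)), 156) = Add(Mul(-28, Rational(5, 2)), 156) = Add(-70, 156) = 86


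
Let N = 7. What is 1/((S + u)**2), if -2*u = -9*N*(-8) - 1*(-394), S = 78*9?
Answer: 1/64009 ≈ 1.5623e-5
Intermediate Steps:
S = 702
u = -449 (u = -(-9*7*(-8) - 1*(-394))/2 = -(-63*(-8) + 394)/2 = -(504 + 394)/2 = -1/2*898 = -449)
1/((S + u)**2) = 1/((702 - 449)**2) = 1/(253**2) = 1/64009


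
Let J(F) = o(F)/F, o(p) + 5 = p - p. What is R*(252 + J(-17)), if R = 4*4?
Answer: 68624/17 ≈ 4036.7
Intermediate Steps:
o(p) = -5 (o(p) = -5 + (p - p) = -5 + 0 = -5)
R = 16
J(F) = -5/F
R*(252 + J(-17)) = 16*(252 - 5/(-17)) = 16*(252 - 5*(-1/17)) = 16*(252 + 5/17) = 16*(4289/17) = 68624/17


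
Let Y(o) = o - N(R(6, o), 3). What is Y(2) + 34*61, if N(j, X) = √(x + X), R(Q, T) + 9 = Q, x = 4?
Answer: 2076 - √7 ≈ 2073.4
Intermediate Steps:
R(Q, T) = -9 + Q
N(j, X) = √(4 + X)
Y(o) = o - √7 (Y(o) = o - √(4 + 3) = o - √7)
Y(2) + 34*61 = (2 - √7) + 34*61 = (2 - √7) + 2074 = 2076 - √7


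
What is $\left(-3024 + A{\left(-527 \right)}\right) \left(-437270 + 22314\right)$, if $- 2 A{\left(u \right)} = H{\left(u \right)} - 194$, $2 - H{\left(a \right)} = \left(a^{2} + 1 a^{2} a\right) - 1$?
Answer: $30310733023658$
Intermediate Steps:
$H{\left(a \right)} = 3 - a^{2} - a^{3}$ ($H{\left(a \right)} = 2 - \left(\left(a^{2} + 1 a^{2} a\right) - 1\right) = 2 - \left(\left(a^{2} + a^{2} a\right) - 1\right) = 2 - \left(\left(a^{2} + a^{3}\right) - 1\right) = 2 - \left(-1 + a^{2} + a^{3}\right) = 3 - a^{2} - a^{3}$)
$A{\left(u \right)} = \frac{191}{2} + \frac{u^{2}}{2} + \frac{u^{3}}{2}$ ($A{\left(u \right)} = - \frac{\left(3 - u^{2} - u^{3}\right) - 194}{2} = - \frac{-191 - u^{2} - u^{3}}{2} = \frac{191}{2} + \frac{u^{2}}{2} + \frac{u^{3}}{2}$)
$\left(-3024 + A{\left(-527 \right)}\right) \left(-437270 + 22314\right) = \left(-3024 + \left(\frac{191}{2} + \frac{\left(-527\right)^{2}}{2} + \frac{\left(-527\right)^{3}}{2}\right)\right) \left(-437270 + 22314\right) = \left(-3024 + \left(\frac{191}{2} + \frac{1}{2} \cdot 277729 + \frac{1}{2} \left(-146363183\right)\right)\right) \left(-414956\right) = \left(-3024 + \left(\frac{191}{2} + \frac{277729}{2} - \frac{146363183}{2}\right)\right) \left(-414956\right) = \left(-3024 - \frac{146085263}{2}\right) \left(-414956\right) = \left(- \frac{146091311}{2}\right) \left(-414956\right) = 30310733023658$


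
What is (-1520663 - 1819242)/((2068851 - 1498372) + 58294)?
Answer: -3339905/628773 ≈ -5.3118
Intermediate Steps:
(-1520663 - 1819242)/((2068851 - 1498372) + 58294) = -3339905/(570479 + 58294) = -3339905/628773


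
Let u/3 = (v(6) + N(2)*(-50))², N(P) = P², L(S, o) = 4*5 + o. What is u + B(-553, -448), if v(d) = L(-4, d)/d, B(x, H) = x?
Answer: 342910/3 ≈ 1.1430e+5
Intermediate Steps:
L(S, o) = 20 + o
v(d) = (20 + d)/d
u = 344569/3 (u = 3*((20 + 6)/6 + 2²*(-50))² = 3*((⅙)*26 + 4*(-50))² = 3*(13/3 - 200)² = 3*(-587/3)² = 3*(344569/9) = 344569/3 ≈ 1.1486e+5)
u + B(-553, -448) = 344569/3 - 553 = 342910/3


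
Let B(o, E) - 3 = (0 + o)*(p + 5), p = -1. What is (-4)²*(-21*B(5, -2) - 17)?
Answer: -8000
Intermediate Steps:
B(o, E) = 3 + 4*o (B(o, E) = 3 + (0 + o)*(-1 + 5) = 3 + o*4 = 3 + 4*o)
(-4)²*(-21*B(5, -2) - 17) = (-4)²*(-21*(3 + 4*5) - 17) = 16*(-21*(3 + 20) - 17) = 16*(-21*23 - 17) = 16*(-483 - 17) = 16*(-500) = -8000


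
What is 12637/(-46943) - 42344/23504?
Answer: -21968985/10609118 ≈ -2.0708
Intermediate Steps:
12637/(-46943) - 42344/23504 = 12637*(-1/46943) - 42344*1/23504 = -12637/46943 - 5293/2938 = -21968985/10609118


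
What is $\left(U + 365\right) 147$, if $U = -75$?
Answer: $42630$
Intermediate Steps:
$\left(U + 365\right) 147 = \left(-75 + 365\right) 147 = 290 \cdot 147 = 42630$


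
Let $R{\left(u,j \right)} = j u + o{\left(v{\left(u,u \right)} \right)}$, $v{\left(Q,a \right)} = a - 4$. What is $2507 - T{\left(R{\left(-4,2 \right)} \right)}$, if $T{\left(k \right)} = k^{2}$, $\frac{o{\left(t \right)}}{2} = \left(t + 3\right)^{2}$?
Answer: $743$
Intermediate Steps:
$v{\left(Q,a \right)} = -4 + a$
$o{\left(t \right)} = 2 \left(3 + t\right)^{2}$ ($o{\left(t \right)} = 2 \left(t + 3\right)^{2} = 2 \left(3 + t\right)^{2}$)
$R{\left(u,j \right)} = 2 \left(-1 + u\right)^{2} + j u$ ($R{\left(u,j \right)} = j u + 2 \left(3 + \left(-4 + u\right)\right)^{2} = j u + 2 \left(-1 + u\right)^{2} = 2 \left(-1 + u\right)^{2} + j u$)
$2507 - T{\left(R{\left(-4,2 \right)} \right)} = 2507 - \left(2 \left(-1 - 4\right)^{2} + 2 \left(-4\right)\right)^{2} = 2507 - \left(2 \left(-5\right)^{2} - 8\right)^{2} = 2507 - \left(2 \cdot 25 - 8\right)^{2} = 2507 - \left(50 - 8\right)^{2} = 2507 - 42^{2} = 2507 - 1764 = 743$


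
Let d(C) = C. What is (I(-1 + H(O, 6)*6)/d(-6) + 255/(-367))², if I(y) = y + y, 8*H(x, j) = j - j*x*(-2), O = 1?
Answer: 114597025/4848804 ≈ 23.634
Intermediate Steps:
H(x, j) = j/8 + j*x/4 (H(x, j) = (j - j*x*(-2))/8 = (j - (-2)*j*x)/8 = (j + 2*j*x)/8 = j/8 + j*x/4)
I(y) = 2*y
(I(-1 + H(O, 6)*6)/d(-6) + 255/(-367))² = ((2*(-1 + ((⅛)*6*(1 + 2*1))*6))/(-6) + 255/(-367))² = ((2*(-1 + ((⅛)*6*(1 + 2))*6))*(-⅙) + 255*(-1/367))² = ((2*(-1 + ((⅛)*6*3)*6))*(-⅙) - 255/367)² = ((2*(-1 + (9/4)*6))*(-⅙) - 255/367)² = ((2*(-1 + 27/2))*(-⅙) - 255/367)² = ((2*(25/2))*(-⅙) - 255/367)² = (25*(-⅙) - 255/367)² = (-25/6 - 255/367)² = (-10705/2202)² = 114597025/4848804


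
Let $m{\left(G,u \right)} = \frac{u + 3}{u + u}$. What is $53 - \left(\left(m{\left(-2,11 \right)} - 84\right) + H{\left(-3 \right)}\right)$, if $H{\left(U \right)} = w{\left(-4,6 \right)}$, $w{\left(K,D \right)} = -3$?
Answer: $\frac{1533}{11} \approx 139.36$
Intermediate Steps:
$m{\left(G,u \right)} = \frac{3 + u}{2 u}$
$H{\left(U \right)} = -3$
$53 - \left(\left(m{\left(-2,11 \right)} - 84\right) + H{\left(-3 \right)}\right) = 53 - \left(\left(\frac{3 + 11}{2 \cdot 11} - 84\right) - 3\right) = 53 - \left(\left(\frac{1}{2} \cdot \frac{1}{11} \cdot 14 - 84\right) - 3\right) = 53 - \left(\left(\frac{7}{11} - 84\right) - 3\right) = 53 - \left(- \frac{917}{11} - 3\right) = 53 - - \frac{950}{11} = 53 + \frac{950}{11} = \frac{1533}{11}$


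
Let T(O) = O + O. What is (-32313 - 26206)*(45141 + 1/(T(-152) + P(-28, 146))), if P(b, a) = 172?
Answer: -348691957109/132 ≈ -2.6416e+9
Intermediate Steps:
T(O) = 2*O
(-32313 - 26206)*(45141 + 1/(T(-152) + P(-28, 146))) = (-32313 - 26206)*(45141 + 1/(2*(-152) + 172)) = -58519*(45141 + 1/(-304 + 172)) = -58519*(45141 + 1/(-132)) = -58519*(45141 - 1/132) = -58519*5958611/132 = -348691957109/132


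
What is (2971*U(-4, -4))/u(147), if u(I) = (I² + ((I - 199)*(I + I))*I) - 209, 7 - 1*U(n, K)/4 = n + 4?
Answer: -20797/556484 ≈ -0.037372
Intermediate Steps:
U(n, K) = 12 - 4*n (U(n, K) = 28 - 4*(n + 4) = 28 - 4*(4 + n) = 28 + (-16 - 4*n) = 12 - 4*n)
u(I) = -209 + I² + 2*I²*(-199 + I) (u(I) = (I² + ((-199 + I)*(2*I))*I) - 209 = (I² + (2*I*(-199 + I))*I) - 209 = (I² + 2*I²*(-199 + I)) - 209 = -209 + I² + 2*I²*(-199 + I))
(2971*U(-4, -4))/u(147) = (2971*(12 - 4*(-4)))/(-209 - 397*147² + 2*147³) = (2971*(12 + 16))/(-209 - 397*21609 + 2*3176523) = (2971*28)/(-209 - 8578773 + 6353046) = 83188/(-2225936) = 83188*(-1/2225936) = -20797/556484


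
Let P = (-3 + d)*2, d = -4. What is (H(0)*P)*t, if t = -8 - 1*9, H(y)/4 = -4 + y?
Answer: -3808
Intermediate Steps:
P = -14 (P = (-3 - 4)*2 = -7*2 = -14)
H(y) = -16 + 4*y (H(y) = 4*(-4 + y) = -16 + 4*y)
t = -17 (t = -8 - 9 = -17)
(H(0)*P)*t = ((-16 + 4*0)*(-14))*(-17) = ((-16 + 0)*(-14))*(-17) = -16*(-14)*(-17) = 224*(-17) = -3808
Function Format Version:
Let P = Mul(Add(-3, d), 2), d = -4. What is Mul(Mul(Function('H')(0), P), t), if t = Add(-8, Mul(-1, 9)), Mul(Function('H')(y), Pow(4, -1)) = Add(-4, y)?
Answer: -3808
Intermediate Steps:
P = -14 (P = Mul(Add(-3, -4), 2) = Mul(-7, 2) = -14)
Function('H')(y) = Add(-16, Mul(4, y)) (Function('H')(y) = Mul(4, Add(-4, y)) = Add(-16, Mul(4, y)))
t = -17 (t = Add(-8, -9) = -17)
Mul(Mul(Function('H')(0), P), t) = Mul(Mul(Add(-16, Mul(4, 0)), -14), -17) = Mul(Mul(Add(-16, 0), -14), -17) = Mul(Mul(-16, -14), -17) = Mul(224, -17) = -3808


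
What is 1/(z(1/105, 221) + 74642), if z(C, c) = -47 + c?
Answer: 1/74816 ≈ 1.3366e-5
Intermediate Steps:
1/(z(1/105, 221) + 74642) = 1/((-47 + 221) + 74642) = 1/(174 + 74642) = 1/74816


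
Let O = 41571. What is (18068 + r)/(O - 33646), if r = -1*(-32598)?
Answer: 50666/7925 ≈ 6.3932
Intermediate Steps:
r = 32598
(18068 + r)/(O - 33646) = (18068 + 32598)/(41571 - 33646) = 50666/7925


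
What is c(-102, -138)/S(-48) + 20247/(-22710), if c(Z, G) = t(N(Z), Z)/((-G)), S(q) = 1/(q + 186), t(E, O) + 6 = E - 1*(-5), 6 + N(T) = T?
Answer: -831879/7570 ≈ -109.89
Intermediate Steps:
N(T) = -6 + T
t(E, O) = -1 + E (t(E, O) = -6 + (E - 1*(-5)) = -6 + (E + 5) = -6 + (5 + E) = -1 + E)
S(q) = 1/(186 + q)
c(Z, G) = -(-7 + Z)/G (c(Z, G) = (-1 + (-6 + Z))/((-G)) = (-7 + Z)*(-1/G) = -(-7 + Z)/G)
c(-102, -138)/S(-48) + 20247/(-22710) = ((7 - 1*(-102))/(-138))/(1/(186 - 48)) + 20247/(-22710) = (-(7 + 102)/138)/(1/138) + 20247*(-1/22710) = (-1/138*109)/(1/138) - 6749/7570 = -109/138*138 - 6749/7570 = -109 - 6749/7570 = -831879/7570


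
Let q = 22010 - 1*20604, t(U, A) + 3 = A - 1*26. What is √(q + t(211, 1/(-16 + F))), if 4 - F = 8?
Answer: √137695/10 ≈ 37.107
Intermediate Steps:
F = -4 (F = 4 - 1*8 = 4 - 8 = -4)
t(U, A) = -29 + A (t(U, A) = -3 + (A - 1*26) = -3 + (A - 26) = -3 + (-26 + A) = -29 + A)
q = 1406 (q = 22010 - 20604 = 1406)
√(q + t(211, 1/(-16 + F))) = √(1406 + (-29 + 1/(-16 - 4))) = √(1406 + (-29 + 1/(-20))) = √(1406 + (-29 - 1/20)) = √(1406 - 581/20) = √(27539/20) = √137695/10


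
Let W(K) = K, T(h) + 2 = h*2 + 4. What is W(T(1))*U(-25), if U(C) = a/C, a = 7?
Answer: -28/25 ≈ -1.1200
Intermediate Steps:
T(h) = 2 + 2*h (T(h) = -2 + (h*2 + 4) = -2 + (2*h + 4) = -2 + (4 + 2*h) = 2 + 2*h)
U(C) = 7/C
W(T(1))*U(-25) = (2 + 2*1)*(7/(-25)) = (2 + 2)*(7*(-1/25)) = 4*(-7/25) = -28/25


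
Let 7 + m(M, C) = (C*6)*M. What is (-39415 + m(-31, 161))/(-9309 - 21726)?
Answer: 69368/31035 ≈ 2.2352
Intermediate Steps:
m(M, C) = -7 + 6*C*M (m(M, C) = -7 + (C*6)*M = -7 + (6*C)*M = -7 + 6*C*M)
(-39415 + m(-31, 161))/(-9309 - 21726) = (-39415 + (-7 + 6*161*(-31)))/(-9309 - 21726) = (-39415 + (-7 - 29946))/(-31035) = (-39415 - 29953)*(-1/31035) = -69368*(-1/31035) = 69368/31035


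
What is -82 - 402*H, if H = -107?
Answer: 42932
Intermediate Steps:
-82 - 402*H = -82 - 402*(-107) = -82 + 43014 = 42932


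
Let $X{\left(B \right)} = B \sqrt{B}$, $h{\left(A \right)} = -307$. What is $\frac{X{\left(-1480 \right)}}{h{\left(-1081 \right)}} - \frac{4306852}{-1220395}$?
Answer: $\frac{391532}{110945} + \frac{2960 i \sqrt{370}}{307} \approx 3.5291 + 185.46 i$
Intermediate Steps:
$X{\left(B \right)} = B^{\frac{3}{2}}$
$\frac{X{\left(-1480 \right)}}{h{\left(-1081 \right)}} - \frac{4306852}{-1220395} = \frac{\left(-1480\right)^{\frac{3}{2}}}{-307} - \frac{4306852}{-1220395} = - 2960 i \sqrt{370} \left(- \frac{1}{307}\right) - - \frac{391532}{110945} = \frac{2960 i \sqrt{370}}{307} + \frac{391532}{110945} = \frac{391532}{110945} + \frac{2960 i \sqrt{370}}{307}$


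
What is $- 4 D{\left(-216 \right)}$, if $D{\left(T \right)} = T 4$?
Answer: $3456$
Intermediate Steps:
$D{\left(T \right)} = 4 T$
$- 4 D{\left(-216 \right)} = - 4 \cdot 4 \left(-216\right) = \left(-4\right) \left(-864\right) = 3456$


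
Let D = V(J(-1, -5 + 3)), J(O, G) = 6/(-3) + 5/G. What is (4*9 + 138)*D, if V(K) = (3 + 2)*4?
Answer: 3480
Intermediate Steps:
J(O, G) = -2 + 5/G (J(O, G) = 6*(-1/3) + 5/G = -2 + 5/G)
V(K) = 20 (V(K) = 5*4 = 20)
D = 20
(4*9 + 138)*D = (4*9 + 138)*20 = (36 + 138)*20 = 174*20 = 3480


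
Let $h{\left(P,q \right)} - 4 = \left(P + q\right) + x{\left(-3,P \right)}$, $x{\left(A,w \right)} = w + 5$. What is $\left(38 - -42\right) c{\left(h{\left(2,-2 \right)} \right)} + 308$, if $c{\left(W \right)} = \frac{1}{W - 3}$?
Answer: $318$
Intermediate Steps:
$x{\left(A,w \right)} = 5 + w$
$h{\left(P,q \right)} = 9 + q + 2 P$ ($h{\left(P,q \right)} = 4 + \left(\left(P + q\right) + \left(5 + P\right)\right) = 4 + \left(5 + q + 2 P\right) = 9 + q + 2 P$)
$c{\left(W \right)} = \frac{1}{-3 + W}$
$\left(38 - -42\right) c{\left(h{\left(2,-2 \right)} \right)} + 308 = \frac{38 - -42}{-3 + \left(9 - 2 + 2 \cdot 2\right)} + 308 = \frac{38 + 42}{-3 + \left(9 - 2 + 4\right)} + 308 = \frac{80}{-3 + 11} + 308 = \frac{80}{8} + 308 = 80 \cdot \frac{1}{8} + 308 = 10 + 308 = 318$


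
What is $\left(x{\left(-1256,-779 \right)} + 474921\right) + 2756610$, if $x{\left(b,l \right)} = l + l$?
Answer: $3229973$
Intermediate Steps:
$x{\left(b,l \right)} = 2 l$
$\left(x{\left(-1256,-779 \right)} + 474921\right) + 2756610 = \left(2 \left(-779\right) + 474921\right) + 2756610 = \left(-1558 + 474921\right) + 2756610 = 473363 + 2756610 = 3229973$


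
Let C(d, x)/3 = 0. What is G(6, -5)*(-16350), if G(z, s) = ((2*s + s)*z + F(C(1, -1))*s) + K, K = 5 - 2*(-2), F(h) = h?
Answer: 1324350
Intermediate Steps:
C(d, x) = 0 (C(d, x) = 3*0 = 0)
K = 9 (K = 5 + 4 = 9)
G(z, s) = 9 + 3*s*z (G(z, s) = ((2*s + s)*z + 0*s) + 9 = ((3*s)*z + 0) + 9 = (3*s*z + 0) + 9 = 3*s*z + 9 = 9 + 3*s*z)
G(6, -5)*(-16350) = (9 + 3*(-5)*6)*(-16350) = (9 - 90)*(-16350) = -81*(-16350) = 1324350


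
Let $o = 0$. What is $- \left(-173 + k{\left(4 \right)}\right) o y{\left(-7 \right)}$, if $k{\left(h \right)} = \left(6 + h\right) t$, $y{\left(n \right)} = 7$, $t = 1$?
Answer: $0$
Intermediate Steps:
$k{\left(h \right)} = 6 + h$ ($k{\left(h \right)} = \left(6 + h\right) 1 = 6 + h$)
$- \left(-173 + k{\left(4 \right)}\right) o y{\left(-7 \right)} = - \left(-173 + \left(6 + 4\right)\right) 0 \cdot 7 = - \left(-173 + 10\right) 0 = - \left(-163\right) 0 = \left(-1\right) 0 = 0$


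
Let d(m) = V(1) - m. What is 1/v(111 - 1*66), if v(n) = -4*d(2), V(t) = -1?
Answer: 1/12 ≈ 0.083333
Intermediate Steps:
d(m) = -1 - m
v(n) = 12 (v(n) = -4*(-1 - 1*2) = -4*(-1 - 2) = -4*(-3) = 12)
1/v(111 - 1*66) = 1/12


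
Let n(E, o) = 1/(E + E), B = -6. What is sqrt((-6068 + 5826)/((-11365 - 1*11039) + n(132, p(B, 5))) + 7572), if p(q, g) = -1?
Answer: 2*sqrt(66223185623633985)/5914655 ≈ 87.017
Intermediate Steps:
n(E, o) = 1/(2*E)
sqrt((-6068 + 5826)/((-11365 - 1*11039) + n(132, p(B, 5))) + 7572) = sqrt((-6068 + 5826)/((-11365 - 1*11039) + (1/2)/132) + 7572) = sqrt(-242/((-11365 - 11039) + (1/2)*(1/132)) + 7572) = sqrt(-242/(-22404 + 1/264) + 7572) = sqrt(-242/(-5914655/264) + 7572) = sqrt(-242*(-264/5914655) + 7572) = sqrt(63888/5914655 + 7572) = sqrt(44785831548/5914655) = 2*sqrt(66223185623633985)/5914655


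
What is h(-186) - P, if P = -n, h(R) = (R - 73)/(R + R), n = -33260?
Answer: -12372461/372 ≈ -33259.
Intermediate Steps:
h(R) = (-73 + R)/(2*R) (h(R) = (-73 + R)/((2*R)) = (-73 + R)*(1/(2*R)) = (-73 + R)/(2*R))
P = 33260 (P = -1*(-33260) = 33260)
h(-186) - P = (1/2)*(-73 - 186)/(-186) - 1*33260 = (1/2)*(-1/186)*(-259) - 33260 = 259/372 - 33260 = -12372461/372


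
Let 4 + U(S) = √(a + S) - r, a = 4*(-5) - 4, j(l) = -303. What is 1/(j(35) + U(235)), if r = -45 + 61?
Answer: -323/104118 - √211/104118 ≈ -0.0032418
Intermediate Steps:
a = -24 (a = -20 - 4 = -24)
r = 16
U(S) = -20 + √(-24 + S) (U(S) = -4 + (√(-24 + S) - 1*16) = -4 + (√(-24 + S) - 16) = -4 + (-16 + √(-24 + S)) = -20 + √(-24 + S))
1/(j(35) + U(235)) = 1/(-303 + (-20 + √(-24 + 235))) = 1/(-303 + (-20 + √211)) = 1/(-323 + √211)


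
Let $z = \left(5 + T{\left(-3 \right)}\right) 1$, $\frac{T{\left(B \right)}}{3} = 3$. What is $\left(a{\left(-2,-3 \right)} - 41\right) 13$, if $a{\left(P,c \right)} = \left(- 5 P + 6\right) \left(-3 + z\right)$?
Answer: $1755$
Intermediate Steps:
$T{\left(B \right)} = 9$ ($T{\left(B \right)} = 3 \cdot 3 = 9$)
$z = 14$ ($z = \left(5 + 9\right) 1 = 14 \cdot 1 = 14$)
$a{\left(P,c \right)} = 66 - 55 P$ ($a{\left(P,c \right)} = \left(- 5 P + 6\right) \left(-3 + 14\right) = \left(6 - 5 P\right) 11 = 66 - 55 P$)
$\left(a{\left(-2,-3 \right)} - 41\right) 13 = \left(\left(66 - -110\right) - 41\right) 13 = \left(\left(66 + 110\right) - 41\right) 13 = \left(176 - 41\right) 13 = 135 \cdot 13 = 1755$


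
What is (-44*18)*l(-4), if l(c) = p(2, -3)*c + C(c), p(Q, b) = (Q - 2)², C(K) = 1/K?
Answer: 198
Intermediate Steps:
p(Q, b) = (-2 + Q)²
l(c) = 1/c (l(c) = (-2 + 2)²*c + 1/c = 0²*c + 1/c = 0*c + 1/c = 0 + 1/c = 1/c)
(-44*18)*l(-4) = -44*18/(-4) = -792*(-¼) = 198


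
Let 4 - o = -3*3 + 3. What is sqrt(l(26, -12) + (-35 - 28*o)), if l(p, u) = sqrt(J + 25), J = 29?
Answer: sqrt(-315 + 3*sqrt(6)) ≈ 17.54*I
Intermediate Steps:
l(p, u) = 3*sqrt(6) (l(p, u) = sqrt(29 + 25) = sqrt(54) = 3*sqrt(6))
o = 10 (o = 4 - (-3*3 + 3) = 4 - (-9 + 3) = 4 - 1*(-6) = 4 + 6 = 10)
sqrt(l(26, -12) + (-35 - 28*o)) = sqrt(3*sqrt(6) + (-35 - 28*10)) = sqrt(3*sqrt(6) + (-35 - 280)) = sqrt(3*sqrt(6) - 315) = sqrt(-315 + 3*sqrt(6))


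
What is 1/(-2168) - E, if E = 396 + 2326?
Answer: -5901297/2168 ≈ -2722.0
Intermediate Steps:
E = 2722
1/(-2168) - E = 1/(-2168) - 1*2722 = -1/2168 - 2722 = -5901297/2168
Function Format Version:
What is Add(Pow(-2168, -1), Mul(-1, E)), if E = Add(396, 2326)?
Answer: Rational(-5901297, 2168) ≈ -2722.0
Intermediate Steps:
E = 2722
Add(Pow(-2168, -1), Mul(-1, E)) = Add(Pow(-2168, -1), Mul(-1, 2722)) = Add(Rational(-1, 2168), -2722) = Rational(-5901297, 2168)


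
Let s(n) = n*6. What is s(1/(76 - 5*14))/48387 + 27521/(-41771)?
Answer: -1331616856/2021173377 ≈ -0.65883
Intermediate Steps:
s(n) = 6*n
s(1/(76 - 5*14))/48387 + 27521/(-41771) = (6/(76 - 5*14))/48387 + 27521/(-41771) = (6/(76 - 70))*(1/48387) + 27521*(-1/41771) = (6/6)*(1/48387) - 27521/41771 = (6*(⅙))*(1/48387) - 27521/41771 = 1*(1/48387) - 27521/41771 = 1/48387 - 27521/41771 = -1331616856/2021173377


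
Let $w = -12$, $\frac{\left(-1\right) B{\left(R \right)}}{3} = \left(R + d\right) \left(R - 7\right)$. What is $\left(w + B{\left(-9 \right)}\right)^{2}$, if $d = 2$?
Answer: $121104$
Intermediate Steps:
$B{\left(R \right)} = - 3 \left(-7 + R\right) \left(2 + R\right)$ ($B{\left(R \right)} = - 3 \left(R + 2\right) \left(R - 7\right) = - 3 \left(2 + R\right) \left(-7 + R\right) = - 3 \left(-7 + R\right) \left(2 + R\right)$)
$\left(w + B{\left(-9 \right)}\right)^{2} = \left(-12 + \left(42 - 3 \left(-9\right)^{2} + 15 \left(-9\right)\right)\right)^{2} = \left(-12 - 336\right)^{2} = \left(-348\right)^{2} = 121104$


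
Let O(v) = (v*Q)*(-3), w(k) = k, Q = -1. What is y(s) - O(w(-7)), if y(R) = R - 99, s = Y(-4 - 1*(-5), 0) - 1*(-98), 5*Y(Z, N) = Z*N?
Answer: 20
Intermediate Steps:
Y(Z, N) = N*Z/5 (Y(Z, N) = (Z*N)/5 = (N*Z)/5 = N*Z/5)
O(v) = 3*v (O(v) = (v*(-1))*(-3) = -v*(-3) = 3*v)
s = 98 (s = (⅕)*0*(-4 - 1*(-5)) - 1*(-98) = (⅕)*0*(-4 + 5) + 98 = (⅕)*0*1 + 98 = 0 + 98 = 98)
y(R) = -99 + R
y(s) - O(w(-7)) = (-99 + 98) - 3*(-7) = -1 - 1*(-21) = -1 + 21 = 20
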